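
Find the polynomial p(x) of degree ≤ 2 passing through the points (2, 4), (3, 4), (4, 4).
4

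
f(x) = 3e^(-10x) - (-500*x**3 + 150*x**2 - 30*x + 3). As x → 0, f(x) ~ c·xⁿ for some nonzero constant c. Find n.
4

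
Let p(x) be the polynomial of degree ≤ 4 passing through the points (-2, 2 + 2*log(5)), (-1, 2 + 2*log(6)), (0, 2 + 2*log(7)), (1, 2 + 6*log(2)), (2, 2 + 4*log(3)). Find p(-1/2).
2 + log(21*3**(1/32)*5**(59/64)*7**(13/32)/5)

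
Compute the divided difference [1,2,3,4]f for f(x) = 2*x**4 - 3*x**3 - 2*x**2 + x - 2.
17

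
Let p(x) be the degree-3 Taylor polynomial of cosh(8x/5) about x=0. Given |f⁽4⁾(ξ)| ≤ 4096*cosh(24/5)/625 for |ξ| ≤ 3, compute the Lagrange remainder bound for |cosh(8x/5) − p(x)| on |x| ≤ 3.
13824*cosh(24/5)/625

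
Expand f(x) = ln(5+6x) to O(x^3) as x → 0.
log(5) + 6*x/5 - 18*x**2/25 + O(x**3)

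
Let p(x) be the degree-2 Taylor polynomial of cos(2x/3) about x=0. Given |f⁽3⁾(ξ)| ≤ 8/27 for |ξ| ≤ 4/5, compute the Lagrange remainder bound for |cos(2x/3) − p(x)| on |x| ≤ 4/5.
256/10125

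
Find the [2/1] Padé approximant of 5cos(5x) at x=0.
5 - 125*x**2/2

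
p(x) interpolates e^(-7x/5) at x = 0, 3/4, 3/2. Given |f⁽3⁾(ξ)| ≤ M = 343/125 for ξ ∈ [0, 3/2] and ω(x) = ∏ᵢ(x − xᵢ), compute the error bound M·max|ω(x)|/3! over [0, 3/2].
343*sqrt(3)/8000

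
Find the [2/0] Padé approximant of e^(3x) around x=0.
9*x**2/2 + 3*x + 1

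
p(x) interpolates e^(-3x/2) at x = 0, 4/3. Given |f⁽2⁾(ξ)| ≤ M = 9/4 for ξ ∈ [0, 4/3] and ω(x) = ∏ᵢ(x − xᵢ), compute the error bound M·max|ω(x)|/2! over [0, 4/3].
1/2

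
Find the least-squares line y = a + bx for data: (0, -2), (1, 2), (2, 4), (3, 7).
a = -8/5, b = 29/10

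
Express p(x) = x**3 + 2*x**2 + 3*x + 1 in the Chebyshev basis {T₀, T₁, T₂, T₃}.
(2)T₀ + (15/4)T₁ + T₂ + (1/4)T₃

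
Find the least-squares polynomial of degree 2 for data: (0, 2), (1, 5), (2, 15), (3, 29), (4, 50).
67/35 + (4/7)x + (20/7)x²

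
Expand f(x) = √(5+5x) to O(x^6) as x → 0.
sqrt(5) + sqrt(5)*x/2 - sqrt(5)*x**2/8 + sqrt(5)*x**3/16 - 5*sqrt(5)*x**4/128 + 7*sqrt(5)*x**5/256 + O(x**6)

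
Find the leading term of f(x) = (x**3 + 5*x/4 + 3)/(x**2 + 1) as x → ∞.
x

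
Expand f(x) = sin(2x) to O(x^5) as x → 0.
2*x - 4*x**3/3 + O(x**5)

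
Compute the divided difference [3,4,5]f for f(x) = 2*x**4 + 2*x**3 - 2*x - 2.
218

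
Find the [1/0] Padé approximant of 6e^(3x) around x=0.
18*x + 6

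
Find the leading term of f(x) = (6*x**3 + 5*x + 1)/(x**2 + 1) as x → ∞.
6*x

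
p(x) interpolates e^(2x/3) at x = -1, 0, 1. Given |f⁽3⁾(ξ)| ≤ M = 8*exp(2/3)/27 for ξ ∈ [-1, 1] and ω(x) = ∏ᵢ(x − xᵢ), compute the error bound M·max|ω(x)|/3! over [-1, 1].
8*sqrt(3)*exp(2/3)/729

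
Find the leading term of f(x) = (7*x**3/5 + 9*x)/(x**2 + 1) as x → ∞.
7*x/5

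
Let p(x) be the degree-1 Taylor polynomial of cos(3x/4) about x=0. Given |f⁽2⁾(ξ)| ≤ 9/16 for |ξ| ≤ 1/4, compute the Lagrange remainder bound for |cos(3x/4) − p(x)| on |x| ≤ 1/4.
9/512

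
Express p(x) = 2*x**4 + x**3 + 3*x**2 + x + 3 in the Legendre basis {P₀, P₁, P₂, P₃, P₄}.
(22/5)P₀ + (8/5)P₁ + (22/7)P₂ + (2/5)P₃ + (16/35)P₄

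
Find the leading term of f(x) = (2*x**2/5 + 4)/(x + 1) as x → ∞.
2*x/5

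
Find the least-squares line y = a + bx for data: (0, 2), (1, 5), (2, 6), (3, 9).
a = 11/5, b = 11/5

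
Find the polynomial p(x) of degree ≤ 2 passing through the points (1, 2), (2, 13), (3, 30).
3*x**2 + 2*x - 3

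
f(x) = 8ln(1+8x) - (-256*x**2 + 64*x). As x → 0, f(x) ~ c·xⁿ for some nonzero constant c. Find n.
3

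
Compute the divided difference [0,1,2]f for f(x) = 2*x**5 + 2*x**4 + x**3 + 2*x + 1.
47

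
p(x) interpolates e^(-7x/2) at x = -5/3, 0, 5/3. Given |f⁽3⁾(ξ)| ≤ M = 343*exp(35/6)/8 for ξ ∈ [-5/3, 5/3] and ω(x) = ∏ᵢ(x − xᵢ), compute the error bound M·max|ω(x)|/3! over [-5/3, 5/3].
42875*sqrt(3)*exp(35/6)/5832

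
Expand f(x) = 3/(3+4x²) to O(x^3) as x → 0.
1 - 4*x**2/3 + O(x**3)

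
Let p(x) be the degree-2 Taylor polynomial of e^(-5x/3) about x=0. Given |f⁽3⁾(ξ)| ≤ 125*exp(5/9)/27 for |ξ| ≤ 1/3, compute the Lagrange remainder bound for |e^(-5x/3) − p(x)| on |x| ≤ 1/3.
125*exp(5/9)/4374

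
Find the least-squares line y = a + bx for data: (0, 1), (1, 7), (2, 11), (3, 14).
a = 9/5, b = 43/10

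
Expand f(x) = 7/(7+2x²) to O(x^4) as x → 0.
1 - 2*x**2/7 + O(x**4)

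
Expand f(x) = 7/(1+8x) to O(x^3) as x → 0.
7 - 56*x + 448*x**2 + O(x**3)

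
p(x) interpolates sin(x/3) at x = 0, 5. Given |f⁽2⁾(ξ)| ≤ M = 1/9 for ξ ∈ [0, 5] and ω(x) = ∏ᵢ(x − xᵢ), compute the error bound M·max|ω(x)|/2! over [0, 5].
25/72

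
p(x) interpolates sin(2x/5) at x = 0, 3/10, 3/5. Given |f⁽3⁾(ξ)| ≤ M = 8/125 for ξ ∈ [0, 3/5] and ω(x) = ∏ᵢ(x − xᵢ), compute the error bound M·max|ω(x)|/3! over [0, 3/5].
sqrt(3)/15625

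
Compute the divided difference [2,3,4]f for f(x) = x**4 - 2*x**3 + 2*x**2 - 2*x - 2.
39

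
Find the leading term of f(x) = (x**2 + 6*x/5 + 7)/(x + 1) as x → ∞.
x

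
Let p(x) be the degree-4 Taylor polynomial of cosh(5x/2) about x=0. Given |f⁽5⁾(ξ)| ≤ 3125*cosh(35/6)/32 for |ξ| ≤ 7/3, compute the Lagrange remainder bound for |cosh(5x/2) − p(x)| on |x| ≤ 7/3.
10504375*cosh(35/6)/186624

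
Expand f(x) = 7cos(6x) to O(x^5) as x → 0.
7 - 126*x**2 + 378*x**4 + O(x**5)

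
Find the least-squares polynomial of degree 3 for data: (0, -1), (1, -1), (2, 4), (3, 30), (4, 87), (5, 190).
-58/63 + (313/378)x + (-859/252)x² + (235/108)x³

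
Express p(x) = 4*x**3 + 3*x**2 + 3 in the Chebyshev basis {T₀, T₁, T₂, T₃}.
(9/2)T₀ + (3)T₁ + (3/2)T₂ + T₃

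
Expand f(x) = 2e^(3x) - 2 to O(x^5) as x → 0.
6*x + 9*x**2 + 9*x**3 + 27*x**4/4 + O(x**5)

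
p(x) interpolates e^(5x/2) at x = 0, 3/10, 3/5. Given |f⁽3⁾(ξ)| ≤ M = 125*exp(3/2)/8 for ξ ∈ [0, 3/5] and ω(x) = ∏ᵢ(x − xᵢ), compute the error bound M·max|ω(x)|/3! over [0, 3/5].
sqrt(3)*exp(3/2)/64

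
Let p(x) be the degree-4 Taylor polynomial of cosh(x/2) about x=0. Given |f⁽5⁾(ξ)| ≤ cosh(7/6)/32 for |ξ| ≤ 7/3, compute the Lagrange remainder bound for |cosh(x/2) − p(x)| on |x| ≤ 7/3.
16807*cosh(7/6)/933120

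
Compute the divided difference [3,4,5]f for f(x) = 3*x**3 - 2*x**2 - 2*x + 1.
34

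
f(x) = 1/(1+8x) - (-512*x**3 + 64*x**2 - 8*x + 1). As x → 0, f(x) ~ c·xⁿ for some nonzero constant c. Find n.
4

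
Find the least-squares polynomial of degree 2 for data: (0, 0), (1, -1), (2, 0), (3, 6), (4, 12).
-3/35 + (-163/70)x + (19/14)x²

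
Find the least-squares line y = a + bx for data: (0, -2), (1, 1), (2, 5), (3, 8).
a = -21/10, b = 17/5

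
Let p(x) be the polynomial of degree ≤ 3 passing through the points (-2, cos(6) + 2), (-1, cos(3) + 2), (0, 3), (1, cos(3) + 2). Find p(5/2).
15*cos(3) - 157/16 - 35*cos(6)/16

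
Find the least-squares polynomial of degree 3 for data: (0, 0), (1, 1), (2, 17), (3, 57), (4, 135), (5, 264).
-1/6 + (-197/252)x + (37/84)x² + (37/18)x³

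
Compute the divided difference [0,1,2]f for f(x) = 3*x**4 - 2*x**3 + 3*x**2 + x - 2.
18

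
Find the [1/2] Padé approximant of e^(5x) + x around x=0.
(521*x/141 + 1)/(125*x**2/94 - 325*x/141 + 1)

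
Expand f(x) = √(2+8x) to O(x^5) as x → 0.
sqrt(2) + 2*sqrt(2)*x - 2*sqrt(2)*x**2 + 4*sqrt(2)*x**3 - 10*sqrt(2)*x**4 + O(x**5)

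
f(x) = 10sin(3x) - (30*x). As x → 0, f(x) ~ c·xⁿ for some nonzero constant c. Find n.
3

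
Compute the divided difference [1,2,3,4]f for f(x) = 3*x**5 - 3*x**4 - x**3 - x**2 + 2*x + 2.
164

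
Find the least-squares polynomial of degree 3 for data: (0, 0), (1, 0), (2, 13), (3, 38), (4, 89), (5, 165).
-5/42 + (-667/252)x + (29/12)x² + (17/18)x³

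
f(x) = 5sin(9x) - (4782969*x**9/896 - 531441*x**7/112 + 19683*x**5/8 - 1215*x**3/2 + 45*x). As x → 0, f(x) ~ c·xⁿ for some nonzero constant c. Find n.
11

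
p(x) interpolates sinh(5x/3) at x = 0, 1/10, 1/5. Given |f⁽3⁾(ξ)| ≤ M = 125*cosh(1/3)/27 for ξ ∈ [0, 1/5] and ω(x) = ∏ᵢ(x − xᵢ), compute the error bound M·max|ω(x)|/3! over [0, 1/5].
sqrt(3)*cosh(1/3)/5832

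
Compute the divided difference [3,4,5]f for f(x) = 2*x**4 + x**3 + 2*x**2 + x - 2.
208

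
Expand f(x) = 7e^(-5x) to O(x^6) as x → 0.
7 - 35*x + 175*x**2/2 - 875*x**3/6 + 4375*x**4/24 - 4375*x**5/24 + O(x**6)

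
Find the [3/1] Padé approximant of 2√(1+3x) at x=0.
(-27*x**3/32 + 27*x**2/8 + 27*x/4 + 2)/(15*x/8 + 1)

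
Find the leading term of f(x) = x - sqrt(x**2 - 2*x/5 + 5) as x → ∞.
1/5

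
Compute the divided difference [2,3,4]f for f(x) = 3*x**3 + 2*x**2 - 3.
29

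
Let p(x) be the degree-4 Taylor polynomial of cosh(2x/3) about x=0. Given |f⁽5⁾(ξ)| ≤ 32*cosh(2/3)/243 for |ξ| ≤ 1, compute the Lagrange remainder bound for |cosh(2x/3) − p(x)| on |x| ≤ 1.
4*cosh(2/3)/3645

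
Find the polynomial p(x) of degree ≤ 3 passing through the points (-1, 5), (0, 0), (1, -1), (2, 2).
2*x**2 - 3*x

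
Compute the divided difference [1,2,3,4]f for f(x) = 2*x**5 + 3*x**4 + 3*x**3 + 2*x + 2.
163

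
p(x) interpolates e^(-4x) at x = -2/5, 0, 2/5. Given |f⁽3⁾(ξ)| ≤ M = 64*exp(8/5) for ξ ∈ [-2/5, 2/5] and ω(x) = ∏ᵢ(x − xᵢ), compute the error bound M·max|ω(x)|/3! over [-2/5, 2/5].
512*sqrt(3)*exp(8/5)/3375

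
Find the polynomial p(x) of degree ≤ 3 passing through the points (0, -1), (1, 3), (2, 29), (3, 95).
3*x**3 + 2*x**2 - x - 1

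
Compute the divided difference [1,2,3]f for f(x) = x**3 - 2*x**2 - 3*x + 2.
4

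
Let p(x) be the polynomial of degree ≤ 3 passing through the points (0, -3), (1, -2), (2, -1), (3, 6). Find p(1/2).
-17/8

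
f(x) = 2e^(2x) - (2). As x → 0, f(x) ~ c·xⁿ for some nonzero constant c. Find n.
1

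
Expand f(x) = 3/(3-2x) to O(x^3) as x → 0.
1 + 2*x/3 + 4*x**2/9 + O(x**3)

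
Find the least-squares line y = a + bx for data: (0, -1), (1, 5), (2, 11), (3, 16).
a = -4/5, b = 57/10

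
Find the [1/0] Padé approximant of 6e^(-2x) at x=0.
6 - 12*x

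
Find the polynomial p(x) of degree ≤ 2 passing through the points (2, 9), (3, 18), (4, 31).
2*x**2 - x + 3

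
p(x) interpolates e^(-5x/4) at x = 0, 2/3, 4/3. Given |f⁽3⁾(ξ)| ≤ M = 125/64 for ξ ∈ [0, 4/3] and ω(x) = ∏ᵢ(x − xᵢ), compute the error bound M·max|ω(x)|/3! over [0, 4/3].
125*sqrt(3)/5832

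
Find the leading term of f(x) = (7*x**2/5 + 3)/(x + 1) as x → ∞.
7*x/5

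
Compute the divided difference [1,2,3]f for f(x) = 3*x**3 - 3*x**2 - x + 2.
15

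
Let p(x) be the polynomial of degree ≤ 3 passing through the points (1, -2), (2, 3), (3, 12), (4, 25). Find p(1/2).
-3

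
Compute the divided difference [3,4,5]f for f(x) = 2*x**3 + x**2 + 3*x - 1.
25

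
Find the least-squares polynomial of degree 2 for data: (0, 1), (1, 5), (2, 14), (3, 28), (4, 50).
44/35 + (27/70)x + (41/14)x²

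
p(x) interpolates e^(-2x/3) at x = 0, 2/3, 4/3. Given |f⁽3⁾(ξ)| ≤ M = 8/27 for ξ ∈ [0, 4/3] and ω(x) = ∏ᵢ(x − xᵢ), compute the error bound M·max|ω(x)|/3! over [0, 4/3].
64*sqrt(3)/19683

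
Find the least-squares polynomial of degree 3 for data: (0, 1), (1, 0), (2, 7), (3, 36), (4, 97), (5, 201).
71/63 + (-923/378)x + (-253/252)x² + (205/108)x³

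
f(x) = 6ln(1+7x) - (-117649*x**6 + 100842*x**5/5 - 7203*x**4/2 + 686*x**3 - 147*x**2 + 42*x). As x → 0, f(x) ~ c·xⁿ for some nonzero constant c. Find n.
7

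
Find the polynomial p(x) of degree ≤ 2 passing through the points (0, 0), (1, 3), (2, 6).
3*x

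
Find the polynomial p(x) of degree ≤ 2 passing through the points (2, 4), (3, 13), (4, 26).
2*x**2 - x - 2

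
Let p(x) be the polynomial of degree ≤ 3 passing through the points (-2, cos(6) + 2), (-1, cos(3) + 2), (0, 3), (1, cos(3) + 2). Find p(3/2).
7*cos(3)/2 - 5*cos(6)/16 - 3/16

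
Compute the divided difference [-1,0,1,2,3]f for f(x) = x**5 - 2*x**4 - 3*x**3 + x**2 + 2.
3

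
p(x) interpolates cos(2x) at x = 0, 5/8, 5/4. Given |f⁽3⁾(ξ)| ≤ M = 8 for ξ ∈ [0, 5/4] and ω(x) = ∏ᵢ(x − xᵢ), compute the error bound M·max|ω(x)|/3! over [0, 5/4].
125*sqrt(3)/1728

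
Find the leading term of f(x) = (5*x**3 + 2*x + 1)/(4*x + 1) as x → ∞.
5*x**2/4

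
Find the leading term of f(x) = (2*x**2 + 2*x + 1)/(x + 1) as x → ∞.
2*x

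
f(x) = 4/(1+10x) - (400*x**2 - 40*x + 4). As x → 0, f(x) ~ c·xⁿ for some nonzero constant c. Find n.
3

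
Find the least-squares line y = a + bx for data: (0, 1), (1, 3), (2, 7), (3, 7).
a = 6/5, b = 11/5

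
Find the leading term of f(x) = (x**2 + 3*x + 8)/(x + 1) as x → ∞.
x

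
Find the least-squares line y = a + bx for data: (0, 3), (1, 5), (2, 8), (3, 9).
a = 31/10, b = 21/10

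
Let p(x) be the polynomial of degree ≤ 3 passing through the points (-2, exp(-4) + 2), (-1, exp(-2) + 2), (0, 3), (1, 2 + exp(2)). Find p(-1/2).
(-1 + 9*exp(2) + (41 - exp(2))*exp(4))*exp(-4)/16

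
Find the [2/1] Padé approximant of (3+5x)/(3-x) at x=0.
(5*x/3 + 1)/(1 - x/3)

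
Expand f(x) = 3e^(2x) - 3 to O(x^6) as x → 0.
6*x + 6*x**2 + 4*x**3 + 2*x**4 + 4*x**5/5 + O(x**6)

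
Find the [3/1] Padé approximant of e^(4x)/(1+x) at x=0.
(64*x**3/51 + 40*x**2/17 + 36*x/17 + 1)/(1 - 15*x/17)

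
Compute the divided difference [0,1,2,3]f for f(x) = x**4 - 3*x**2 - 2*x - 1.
6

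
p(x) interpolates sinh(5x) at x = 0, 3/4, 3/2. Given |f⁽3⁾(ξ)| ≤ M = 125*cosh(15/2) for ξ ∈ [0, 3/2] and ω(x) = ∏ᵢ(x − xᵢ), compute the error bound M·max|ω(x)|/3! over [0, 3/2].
125*sqrt(3)*cosh(15/2)/64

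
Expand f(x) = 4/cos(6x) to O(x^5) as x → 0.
4 + 72*x**2 + 1080*x**4 + O(x**5)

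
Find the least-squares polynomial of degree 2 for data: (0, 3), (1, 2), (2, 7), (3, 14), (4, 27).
101/35 + (-18/7)x + (15/7)x²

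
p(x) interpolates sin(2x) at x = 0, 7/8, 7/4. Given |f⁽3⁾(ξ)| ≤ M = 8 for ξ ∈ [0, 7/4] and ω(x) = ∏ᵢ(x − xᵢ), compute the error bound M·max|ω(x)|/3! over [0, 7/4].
343*sqrt(3)/1728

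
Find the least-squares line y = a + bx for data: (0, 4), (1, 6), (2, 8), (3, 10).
a = 4, b = 2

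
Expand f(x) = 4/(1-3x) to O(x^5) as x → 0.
4 + 12*x + 36*x**2 + 108*x**3 + 324*x**4 + O(x**5)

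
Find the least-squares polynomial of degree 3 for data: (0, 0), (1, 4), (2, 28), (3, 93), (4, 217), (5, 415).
3/14 + (-51/28)x + (55/28)x² + (3)x³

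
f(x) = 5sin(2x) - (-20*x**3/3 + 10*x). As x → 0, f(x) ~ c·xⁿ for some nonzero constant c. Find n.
5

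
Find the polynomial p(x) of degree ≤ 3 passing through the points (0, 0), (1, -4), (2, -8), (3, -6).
x**3 - 3*x**2 - 2*x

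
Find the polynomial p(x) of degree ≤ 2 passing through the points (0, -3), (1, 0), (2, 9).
3*x**2 - 3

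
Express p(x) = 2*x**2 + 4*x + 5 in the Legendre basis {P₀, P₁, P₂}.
(17/3)P₀ + (4)P₁ + (4/3)P₂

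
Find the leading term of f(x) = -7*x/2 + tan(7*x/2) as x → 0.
343*x**3/24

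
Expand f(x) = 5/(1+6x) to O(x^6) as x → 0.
5 - 30*x + 180*x**2 - 1080*x**3 + 6480*x**4 - 38880*x**5 + O(x**6)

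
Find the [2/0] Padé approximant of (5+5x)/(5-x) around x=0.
6*x**2/25 + 6*x/5 + 1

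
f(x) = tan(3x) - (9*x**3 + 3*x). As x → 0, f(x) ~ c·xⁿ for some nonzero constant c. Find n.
5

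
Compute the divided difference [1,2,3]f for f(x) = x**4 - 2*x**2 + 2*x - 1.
23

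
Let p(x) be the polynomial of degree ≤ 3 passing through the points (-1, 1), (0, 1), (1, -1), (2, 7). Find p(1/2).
-1/2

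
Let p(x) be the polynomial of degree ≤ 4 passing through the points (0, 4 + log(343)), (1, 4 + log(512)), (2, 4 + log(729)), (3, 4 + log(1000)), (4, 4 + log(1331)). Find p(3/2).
4 + log(648*11**(9/128)*2**(3/4)*3**(7/32)*5**(17/32)*7**(113/128)/35)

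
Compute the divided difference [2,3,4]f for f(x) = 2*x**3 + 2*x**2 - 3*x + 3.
20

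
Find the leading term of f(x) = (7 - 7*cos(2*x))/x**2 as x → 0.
14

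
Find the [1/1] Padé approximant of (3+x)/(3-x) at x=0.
(x/3 + 1)/(1 - x/3)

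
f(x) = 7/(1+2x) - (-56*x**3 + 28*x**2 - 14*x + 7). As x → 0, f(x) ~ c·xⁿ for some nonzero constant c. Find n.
4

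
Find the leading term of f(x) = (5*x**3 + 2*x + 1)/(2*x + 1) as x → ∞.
5*x**2/2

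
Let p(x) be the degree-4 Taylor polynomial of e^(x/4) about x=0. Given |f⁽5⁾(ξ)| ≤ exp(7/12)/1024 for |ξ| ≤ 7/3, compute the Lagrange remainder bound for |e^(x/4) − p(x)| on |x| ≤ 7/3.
16807*exp(7/12)/29859840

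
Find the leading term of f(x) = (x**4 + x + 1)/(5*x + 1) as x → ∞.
x**3/5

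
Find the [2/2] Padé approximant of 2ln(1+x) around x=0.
x*(x + 2)/(x**2/6 + x + 1)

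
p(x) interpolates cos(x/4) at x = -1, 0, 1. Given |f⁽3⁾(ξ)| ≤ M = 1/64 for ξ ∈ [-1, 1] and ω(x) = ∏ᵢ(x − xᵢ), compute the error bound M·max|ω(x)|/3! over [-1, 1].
sqrt(3)/1728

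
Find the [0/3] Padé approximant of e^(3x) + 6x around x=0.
1/(-1305*x**3/2 + 153*x**2/2 - 9*x + 1)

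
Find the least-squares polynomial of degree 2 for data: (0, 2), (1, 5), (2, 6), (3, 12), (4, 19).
86/35 + (27/70)x + (13/14)x²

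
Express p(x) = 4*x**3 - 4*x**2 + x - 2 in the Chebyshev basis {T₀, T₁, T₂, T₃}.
(-4)T₀ + (4)T₁ + (-2)T₂ + T₃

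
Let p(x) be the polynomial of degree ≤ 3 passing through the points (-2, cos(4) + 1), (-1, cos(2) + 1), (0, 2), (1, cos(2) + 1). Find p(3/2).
7*cos(2)/2 - 19/16 - 5*cos(4)/16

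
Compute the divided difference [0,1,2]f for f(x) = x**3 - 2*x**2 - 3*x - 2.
1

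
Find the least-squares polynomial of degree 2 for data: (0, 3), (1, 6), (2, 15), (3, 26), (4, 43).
101/35 + (10/7)x + (15/7)x²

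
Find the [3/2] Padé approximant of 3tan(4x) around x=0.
(-64*x**3/5 + 12*x)/(1 - 32*x**2/5)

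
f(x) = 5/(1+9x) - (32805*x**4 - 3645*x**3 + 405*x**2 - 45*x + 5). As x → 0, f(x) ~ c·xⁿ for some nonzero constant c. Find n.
5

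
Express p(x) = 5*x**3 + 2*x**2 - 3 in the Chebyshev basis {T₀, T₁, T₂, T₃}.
(-2)T₀ + (15/4)T₁ + T₂ + (5/4)T₃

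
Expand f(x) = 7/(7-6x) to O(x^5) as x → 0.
1 + 6*x/7 + 36*x**2/49 + 216*x**3/343 + 1296*x**4/2401 + O(x**5)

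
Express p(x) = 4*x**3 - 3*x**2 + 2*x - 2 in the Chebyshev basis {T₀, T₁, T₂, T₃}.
(-7/2)T₀ + (5)T₁ + (-3/2)T₂ + T₃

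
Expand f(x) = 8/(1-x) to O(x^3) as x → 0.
8 + 8*x + 8*x**2 + O(x**3)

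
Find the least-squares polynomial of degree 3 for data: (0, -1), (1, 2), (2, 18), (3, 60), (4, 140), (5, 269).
-13/14 + (-3/28)x + (23/28)x² + (2)x³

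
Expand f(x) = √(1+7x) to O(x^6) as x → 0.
1 + 7*x/2 - 49*x**2/8 + 343*x**3/16 - 12005*x**4/128 + 117649*x**5/256 + O(x**6)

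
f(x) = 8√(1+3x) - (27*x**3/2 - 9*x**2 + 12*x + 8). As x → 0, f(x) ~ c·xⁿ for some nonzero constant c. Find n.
4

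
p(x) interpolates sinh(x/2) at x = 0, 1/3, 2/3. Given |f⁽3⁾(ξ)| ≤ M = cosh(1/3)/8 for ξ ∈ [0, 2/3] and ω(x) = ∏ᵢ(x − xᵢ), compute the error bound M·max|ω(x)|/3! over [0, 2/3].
sqrt(3)*cosh(1/3)/5832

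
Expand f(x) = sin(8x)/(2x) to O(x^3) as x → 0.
4 - 128*x**2/3 + O(x**3)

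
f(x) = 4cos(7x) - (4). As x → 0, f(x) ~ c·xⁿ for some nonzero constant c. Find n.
2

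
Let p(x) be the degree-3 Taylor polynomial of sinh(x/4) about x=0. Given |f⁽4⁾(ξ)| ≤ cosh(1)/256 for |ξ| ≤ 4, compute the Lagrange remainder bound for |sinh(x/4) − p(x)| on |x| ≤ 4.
cosh(1)/24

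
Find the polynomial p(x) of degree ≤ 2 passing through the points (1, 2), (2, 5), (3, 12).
2*x**2 - 3*x + 3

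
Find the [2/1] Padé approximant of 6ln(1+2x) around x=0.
4*x*(x + 3)/(4*x/3 + 1)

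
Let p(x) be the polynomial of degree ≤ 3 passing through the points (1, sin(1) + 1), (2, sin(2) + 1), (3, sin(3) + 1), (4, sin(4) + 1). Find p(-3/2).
-495*sin(2)/16 + 1 + 385*sin(3)/16 - 105*sin(4)/16 + 231*sin(1)/16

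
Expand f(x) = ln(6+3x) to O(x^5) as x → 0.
log(6) + x/2 - x**2/8 + x**3/24 - x**4/64 + O(x**5)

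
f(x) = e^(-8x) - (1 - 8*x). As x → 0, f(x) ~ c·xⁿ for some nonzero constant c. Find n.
2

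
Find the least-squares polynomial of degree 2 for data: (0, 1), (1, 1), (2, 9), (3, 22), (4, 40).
23/35 + (-127/70)x + (41/14)x²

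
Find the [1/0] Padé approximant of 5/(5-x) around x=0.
x/5 + 1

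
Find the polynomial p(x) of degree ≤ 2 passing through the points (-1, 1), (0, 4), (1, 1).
4 - 3*x**2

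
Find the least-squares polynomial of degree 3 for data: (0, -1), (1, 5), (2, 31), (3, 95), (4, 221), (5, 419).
-50/63 + (389/378)x + (155/126)x² + (83/27)x³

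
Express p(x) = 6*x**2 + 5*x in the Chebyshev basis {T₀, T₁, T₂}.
(3)T₀ + (5)T₁ + (3)T₂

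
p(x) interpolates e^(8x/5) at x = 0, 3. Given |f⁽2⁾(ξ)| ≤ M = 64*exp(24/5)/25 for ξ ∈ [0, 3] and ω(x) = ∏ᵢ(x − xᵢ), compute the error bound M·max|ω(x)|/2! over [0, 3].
72*exp(24/5)/25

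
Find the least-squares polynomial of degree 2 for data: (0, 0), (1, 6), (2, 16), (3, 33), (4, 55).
6/35 + (179/70)x + (39/14)x²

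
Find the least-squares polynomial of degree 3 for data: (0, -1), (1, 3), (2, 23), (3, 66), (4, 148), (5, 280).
-151/126 + (1639/756)x + (181/252)x² + (109/54)x³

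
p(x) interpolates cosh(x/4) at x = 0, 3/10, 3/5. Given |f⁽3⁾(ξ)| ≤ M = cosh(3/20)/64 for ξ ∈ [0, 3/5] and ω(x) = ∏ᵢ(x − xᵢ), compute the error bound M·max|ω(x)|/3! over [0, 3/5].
sqrt(3)*cosh(3/20)/64000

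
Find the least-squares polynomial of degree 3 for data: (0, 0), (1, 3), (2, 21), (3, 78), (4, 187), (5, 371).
5/42 + (25/252)x + (-37/42)x² + (113/36)x³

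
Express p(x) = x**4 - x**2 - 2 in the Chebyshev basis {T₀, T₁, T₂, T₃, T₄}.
(-17/8)T₀ + (1/8)T₄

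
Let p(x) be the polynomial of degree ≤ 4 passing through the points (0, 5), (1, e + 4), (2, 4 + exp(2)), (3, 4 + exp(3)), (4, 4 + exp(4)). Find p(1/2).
-35*exp(2)/64 - 5*exp(4)/128 + 35*e/32 + 547/128 + 7*exp(3)/32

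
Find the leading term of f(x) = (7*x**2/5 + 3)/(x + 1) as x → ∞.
7*x/5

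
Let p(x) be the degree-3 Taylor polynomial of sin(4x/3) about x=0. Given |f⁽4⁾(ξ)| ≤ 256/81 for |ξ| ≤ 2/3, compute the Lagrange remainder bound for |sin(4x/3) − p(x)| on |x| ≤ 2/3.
512/19683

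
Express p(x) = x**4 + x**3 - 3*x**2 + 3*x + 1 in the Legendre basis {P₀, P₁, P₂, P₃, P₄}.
(1/5)P₀ + (18/5)P₁ + (-10/7)P₂ + (2/5)P₃ + (8/35)P₄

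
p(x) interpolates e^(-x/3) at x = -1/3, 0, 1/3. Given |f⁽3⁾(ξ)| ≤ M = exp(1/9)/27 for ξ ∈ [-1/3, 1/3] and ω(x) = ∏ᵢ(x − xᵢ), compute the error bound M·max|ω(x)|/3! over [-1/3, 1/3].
sqrt(3)*exp(1/9)/19683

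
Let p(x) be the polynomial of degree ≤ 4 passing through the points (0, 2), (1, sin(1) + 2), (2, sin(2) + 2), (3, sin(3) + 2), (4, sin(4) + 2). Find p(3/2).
-5*sin(3)/32 + 3*sin(4)/128 + 15*sin(1)/32 + 45*sin(2)/64 + 2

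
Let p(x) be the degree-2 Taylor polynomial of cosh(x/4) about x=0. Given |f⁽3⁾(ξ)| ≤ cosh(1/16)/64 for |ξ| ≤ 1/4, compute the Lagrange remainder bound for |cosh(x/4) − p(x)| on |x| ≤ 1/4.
cosh(1/16)/24576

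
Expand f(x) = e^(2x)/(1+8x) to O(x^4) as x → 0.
1 - 6*x + 50*x**2 - 1196*x**3/3 + O(x**4)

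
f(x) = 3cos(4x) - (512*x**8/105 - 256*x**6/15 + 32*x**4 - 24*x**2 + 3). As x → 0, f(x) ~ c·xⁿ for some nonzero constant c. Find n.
10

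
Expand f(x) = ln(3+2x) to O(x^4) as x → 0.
log(3) + 2*x/3 - 2*x**2/9 + 8*x**3/81 + O(x**4)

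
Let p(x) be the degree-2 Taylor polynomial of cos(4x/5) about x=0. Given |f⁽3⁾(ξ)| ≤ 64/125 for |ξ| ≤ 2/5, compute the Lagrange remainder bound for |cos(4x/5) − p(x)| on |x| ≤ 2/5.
256/46875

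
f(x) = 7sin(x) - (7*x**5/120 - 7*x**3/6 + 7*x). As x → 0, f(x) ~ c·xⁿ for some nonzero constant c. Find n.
7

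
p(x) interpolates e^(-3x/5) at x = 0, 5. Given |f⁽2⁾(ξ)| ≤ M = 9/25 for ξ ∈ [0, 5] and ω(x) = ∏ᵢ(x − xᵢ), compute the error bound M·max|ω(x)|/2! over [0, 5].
9/8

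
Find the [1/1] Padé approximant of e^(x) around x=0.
(x/2 + 1)/(1 - x/2)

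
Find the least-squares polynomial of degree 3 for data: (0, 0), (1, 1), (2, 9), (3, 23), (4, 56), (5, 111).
-5/21 + (151/63)x + (-55/42)x² + (19/18)x³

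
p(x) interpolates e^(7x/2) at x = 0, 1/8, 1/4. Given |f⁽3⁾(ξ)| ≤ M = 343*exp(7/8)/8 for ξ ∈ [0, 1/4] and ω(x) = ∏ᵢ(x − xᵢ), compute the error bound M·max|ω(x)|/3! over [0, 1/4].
343*sqrt(3)*exp(7/8)/110592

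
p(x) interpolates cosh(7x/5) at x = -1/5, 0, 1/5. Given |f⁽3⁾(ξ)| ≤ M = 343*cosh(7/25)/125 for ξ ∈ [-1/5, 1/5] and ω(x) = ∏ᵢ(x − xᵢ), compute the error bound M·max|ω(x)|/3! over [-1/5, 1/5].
343*sqrt(3)*cosh(7/25)/421875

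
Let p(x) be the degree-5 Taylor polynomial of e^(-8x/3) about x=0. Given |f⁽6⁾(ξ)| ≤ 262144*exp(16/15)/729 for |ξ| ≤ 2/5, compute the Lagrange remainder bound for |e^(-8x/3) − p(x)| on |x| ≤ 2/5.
1048576*exp(16/15)/512578125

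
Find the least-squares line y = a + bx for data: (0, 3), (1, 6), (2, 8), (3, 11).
a = 31/10, b = 13/5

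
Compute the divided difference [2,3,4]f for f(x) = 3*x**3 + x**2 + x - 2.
28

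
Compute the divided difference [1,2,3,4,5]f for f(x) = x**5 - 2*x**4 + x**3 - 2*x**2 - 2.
13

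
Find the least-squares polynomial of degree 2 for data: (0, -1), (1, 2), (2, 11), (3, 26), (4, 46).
-38/35 + (13/35)x + (20/7)x²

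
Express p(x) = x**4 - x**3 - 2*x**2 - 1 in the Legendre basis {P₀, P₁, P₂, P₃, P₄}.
(-22/15)P₀ + (-3/5)P₁ + (-16/21)P₂ + (-2/5)P₃ + (8/35)P₄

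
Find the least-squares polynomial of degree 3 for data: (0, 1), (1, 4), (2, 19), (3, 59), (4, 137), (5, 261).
73/63 + (-121/378)x + (199/252)x² + (209/108)x³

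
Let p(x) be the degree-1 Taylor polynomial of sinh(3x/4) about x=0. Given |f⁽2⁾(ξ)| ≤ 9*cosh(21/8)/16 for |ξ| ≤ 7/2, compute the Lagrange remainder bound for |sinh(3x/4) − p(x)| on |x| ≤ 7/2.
441*cosh(21/8)/128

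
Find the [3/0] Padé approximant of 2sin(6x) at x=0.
-72*x**3 + 12*x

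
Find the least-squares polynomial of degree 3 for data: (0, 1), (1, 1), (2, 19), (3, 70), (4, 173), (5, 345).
19/21 + (-20/9)x + (-5/21)x² + (26/9)x³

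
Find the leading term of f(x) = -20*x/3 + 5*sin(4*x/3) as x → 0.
-160*x**3/81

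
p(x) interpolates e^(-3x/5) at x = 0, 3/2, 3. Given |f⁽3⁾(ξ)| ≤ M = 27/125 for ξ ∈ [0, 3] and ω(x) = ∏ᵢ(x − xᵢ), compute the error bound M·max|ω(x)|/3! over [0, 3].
27*sqrt(3)/1000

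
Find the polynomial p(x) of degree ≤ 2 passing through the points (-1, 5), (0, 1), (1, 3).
3*x**2 - x + 1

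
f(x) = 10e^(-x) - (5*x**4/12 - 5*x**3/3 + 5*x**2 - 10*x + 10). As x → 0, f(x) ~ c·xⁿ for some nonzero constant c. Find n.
5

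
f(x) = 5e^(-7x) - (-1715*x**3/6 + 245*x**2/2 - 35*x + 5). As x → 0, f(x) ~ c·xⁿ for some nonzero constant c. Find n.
4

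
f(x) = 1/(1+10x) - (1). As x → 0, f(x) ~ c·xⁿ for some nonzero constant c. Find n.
1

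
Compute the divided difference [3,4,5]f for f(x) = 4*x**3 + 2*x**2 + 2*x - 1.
50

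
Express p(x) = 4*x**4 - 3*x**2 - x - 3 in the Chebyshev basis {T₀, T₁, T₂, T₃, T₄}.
(-3)T₀ - T₁ + (1/2)T₂ + (1/2)T₄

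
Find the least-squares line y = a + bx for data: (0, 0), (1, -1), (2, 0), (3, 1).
a = -3/5, b = 2/5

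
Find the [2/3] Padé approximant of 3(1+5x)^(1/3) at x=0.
(175*x**2/6 + 20*x + 3)/(-125*x**3/162 + 25*x**2/6 + 5*x + 1)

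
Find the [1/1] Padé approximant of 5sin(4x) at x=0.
20*x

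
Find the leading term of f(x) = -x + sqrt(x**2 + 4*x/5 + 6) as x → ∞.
2/5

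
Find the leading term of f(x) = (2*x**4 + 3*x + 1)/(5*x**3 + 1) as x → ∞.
2*x/5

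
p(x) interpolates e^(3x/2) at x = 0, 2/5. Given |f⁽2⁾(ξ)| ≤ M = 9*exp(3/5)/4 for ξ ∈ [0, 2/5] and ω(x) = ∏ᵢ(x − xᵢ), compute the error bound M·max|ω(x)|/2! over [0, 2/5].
9*exp(3/5)/200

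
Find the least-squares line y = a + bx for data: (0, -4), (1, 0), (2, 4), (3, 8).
a = -4, b = 4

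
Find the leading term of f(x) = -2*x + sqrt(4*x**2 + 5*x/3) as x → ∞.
5/12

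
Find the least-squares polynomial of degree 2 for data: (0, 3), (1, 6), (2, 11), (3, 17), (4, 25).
104/35 + (33/14)x + (11/14)x²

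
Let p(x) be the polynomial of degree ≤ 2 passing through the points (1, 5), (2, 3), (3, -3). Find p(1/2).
9/2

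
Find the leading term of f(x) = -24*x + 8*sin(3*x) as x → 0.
-36*x**3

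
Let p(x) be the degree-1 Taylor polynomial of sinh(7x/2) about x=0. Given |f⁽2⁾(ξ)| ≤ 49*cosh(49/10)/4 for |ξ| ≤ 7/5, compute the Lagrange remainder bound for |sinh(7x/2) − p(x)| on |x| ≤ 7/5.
2401*cosh(49/10)/200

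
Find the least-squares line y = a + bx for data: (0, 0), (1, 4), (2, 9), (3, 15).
a = -1/2, b = 5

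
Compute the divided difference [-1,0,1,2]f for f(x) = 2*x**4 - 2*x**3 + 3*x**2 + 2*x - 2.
2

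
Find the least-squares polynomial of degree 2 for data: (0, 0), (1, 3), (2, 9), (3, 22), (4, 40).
2/7 + (-47/70)x + (37/14)x²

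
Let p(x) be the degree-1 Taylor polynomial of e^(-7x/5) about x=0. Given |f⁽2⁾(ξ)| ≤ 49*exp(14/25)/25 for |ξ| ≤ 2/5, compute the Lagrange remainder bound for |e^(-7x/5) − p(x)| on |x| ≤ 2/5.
98*exp(14/25)/625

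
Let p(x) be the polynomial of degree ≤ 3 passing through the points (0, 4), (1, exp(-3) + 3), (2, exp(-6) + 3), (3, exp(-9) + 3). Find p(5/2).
(-5*exp(6) + 5 + 15*exp(3) + 49*exp(9))*exp(-9)/16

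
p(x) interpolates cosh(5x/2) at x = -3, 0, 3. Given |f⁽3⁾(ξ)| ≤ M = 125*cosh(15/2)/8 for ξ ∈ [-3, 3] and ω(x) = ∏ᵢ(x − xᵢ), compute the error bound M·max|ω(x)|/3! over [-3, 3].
125*sqrt(3)*cosh(15/2)/8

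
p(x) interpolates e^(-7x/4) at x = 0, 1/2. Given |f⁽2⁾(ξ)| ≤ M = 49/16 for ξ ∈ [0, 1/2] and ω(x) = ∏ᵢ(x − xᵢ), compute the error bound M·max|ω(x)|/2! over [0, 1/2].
49/512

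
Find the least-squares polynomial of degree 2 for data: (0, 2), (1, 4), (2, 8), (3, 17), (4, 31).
82/35 + (-83/70)x + (29/14)x²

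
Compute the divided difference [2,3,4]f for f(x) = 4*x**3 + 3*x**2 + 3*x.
39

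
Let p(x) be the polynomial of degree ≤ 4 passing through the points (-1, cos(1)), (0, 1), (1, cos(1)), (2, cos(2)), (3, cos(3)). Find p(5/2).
35*cos(2)/32 - 75*cos(1)/128 + 35*cos(3)/128 + 7/32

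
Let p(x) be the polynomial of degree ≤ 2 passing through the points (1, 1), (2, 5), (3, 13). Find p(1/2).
1/2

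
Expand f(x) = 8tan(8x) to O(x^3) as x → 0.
64*x + O(x**3)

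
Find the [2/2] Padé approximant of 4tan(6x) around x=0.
24*x/(1 - 12*x**2)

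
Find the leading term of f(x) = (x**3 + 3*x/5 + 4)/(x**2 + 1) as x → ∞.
x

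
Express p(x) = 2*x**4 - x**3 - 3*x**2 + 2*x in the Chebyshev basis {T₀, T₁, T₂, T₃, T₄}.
(-3/4)T₀ + (5/4)T₁ + (-1/2)T₂ + (-1/4)T₃ + (1/4)T₄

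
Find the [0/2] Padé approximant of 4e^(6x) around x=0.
4/(18*x**2 - 6*x + 1)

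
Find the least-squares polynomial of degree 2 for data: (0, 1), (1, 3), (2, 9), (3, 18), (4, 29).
4/5 + (11/10)x + (3/2)x²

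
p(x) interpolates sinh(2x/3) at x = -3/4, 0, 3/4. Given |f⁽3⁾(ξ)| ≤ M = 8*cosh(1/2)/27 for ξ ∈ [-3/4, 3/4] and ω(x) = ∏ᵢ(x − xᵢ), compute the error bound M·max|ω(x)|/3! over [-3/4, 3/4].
sqrt(3)*cosh(1/2)/216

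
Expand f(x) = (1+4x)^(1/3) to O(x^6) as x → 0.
1 + 4*x/3 - 16*x**2/9 + 320*x**3/81 - 2560*x**4/243 + 22528*x**5/729 + O(x**6)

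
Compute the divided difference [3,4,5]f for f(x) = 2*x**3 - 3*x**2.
21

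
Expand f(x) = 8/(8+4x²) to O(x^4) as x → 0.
1 - x**2/2 + O(x**4)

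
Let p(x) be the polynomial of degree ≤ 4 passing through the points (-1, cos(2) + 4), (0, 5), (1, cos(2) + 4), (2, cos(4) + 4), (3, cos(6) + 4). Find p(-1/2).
7*cos(4)/32 - 5*cos(6)/128 - 35*cos(2)/128 + 163/32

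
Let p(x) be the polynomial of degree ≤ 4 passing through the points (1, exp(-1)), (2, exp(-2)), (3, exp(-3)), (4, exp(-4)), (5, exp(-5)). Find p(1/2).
(-420*exp(3) - 180*e + 35 + 378*exp(2) + 315*exp(4))*exp(-5)/128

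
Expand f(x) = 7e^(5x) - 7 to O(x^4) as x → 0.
35*x + 175*x**2/2 + 875*x**3/6 + O(x**4)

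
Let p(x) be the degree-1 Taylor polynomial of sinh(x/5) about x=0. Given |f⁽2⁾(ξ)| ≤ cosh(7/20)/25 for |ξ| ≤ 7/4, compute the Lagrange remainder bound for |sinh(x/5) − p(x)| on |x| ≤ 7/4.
49*cosh(7/20)/800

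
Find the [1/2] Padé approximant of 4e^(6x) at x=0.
(8*x + 4)/(6*x**2 - 4*x + 1)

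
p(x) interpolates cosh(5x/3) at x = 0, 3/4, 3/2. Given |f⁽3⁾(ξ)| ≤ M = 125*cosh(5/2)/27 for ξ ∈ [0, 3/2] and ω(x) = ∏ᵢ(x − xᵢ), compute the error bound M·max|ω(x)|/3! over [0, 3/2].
125*sqrt(3)*cosh(5/2)/1728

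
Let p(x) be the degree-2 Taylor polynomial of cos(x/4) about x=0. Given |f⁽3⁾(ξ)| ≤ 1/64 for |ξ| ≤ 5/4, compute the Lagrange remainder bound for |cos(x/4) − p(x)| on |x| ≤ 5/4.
125/24576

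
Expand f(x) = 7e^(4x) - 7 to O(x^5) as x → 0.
28*x + 56*x**2 + 224*x**3/3 + 224*x**4/3 + O(x**5)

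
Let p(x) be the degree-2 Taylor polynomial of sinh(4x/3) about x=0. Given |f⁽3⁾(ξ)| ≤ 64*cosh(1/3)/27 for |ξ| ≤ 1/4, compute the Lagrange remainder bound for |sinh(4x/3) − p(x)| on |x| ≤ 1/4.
cosh(1/3)/162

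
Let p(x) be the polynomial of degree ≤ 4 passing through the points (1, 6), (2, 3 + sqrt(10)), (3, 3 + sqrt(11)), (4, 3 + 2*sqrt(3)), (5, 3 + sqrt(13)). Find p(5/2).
-5*sqrt(3)/16 + 3*sqrt(13)/128 + 15*sqrt(10)/32 + 45*sqrt(11)/64 + 369/128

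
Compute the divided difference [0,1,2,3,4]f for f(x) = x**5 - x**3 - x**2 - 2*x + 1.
10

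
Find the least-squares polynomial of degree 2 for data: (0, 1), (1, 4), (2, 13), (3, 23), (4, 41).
36/35 + (73/70)x + (31/14)x²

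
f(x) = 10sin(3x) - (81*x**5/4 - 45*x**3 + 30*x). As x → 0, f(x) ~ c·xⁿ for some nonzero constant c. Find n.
7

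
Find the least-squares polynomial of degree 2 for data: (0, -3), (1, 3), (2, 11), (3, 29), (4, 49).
-97/35 + (15/7)x + (19/7)x²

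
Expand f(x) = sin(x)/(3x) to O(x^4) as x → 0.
1/3 - x**2/18 + O(x**4)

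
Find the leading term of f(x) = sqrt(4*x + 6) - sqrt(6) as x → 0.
sqrt(6)*x/3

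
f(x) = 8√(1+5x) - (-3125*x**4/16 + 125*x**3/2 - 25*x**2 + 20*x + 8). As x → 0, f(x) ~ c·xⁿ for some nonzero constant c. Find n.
5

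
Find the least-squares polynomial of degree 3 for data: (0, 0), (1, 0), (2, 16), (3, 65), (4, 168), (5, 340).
2/63 + (-355/189)x + (-76/63)x² + (82/27)x³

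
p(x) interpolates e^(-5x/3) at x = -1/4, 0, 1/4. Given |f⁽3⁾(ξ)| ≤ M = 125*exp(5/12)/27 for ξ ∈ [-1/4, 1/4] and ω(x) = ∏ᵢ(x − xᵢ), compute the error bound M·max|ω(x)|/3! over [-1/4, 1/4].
125*sqrt(3)*exp(5/12)/46656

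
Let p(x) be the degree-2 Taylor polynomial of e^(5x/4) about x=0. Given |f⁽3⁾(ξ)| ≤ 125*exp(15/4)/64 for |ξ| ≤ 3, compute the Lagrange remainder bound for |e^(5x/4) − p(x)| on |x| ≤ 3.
1125*exp(15/4)/128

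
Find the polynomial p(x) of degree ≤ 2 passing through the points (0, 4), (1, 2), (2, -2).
-x**2 - x + 4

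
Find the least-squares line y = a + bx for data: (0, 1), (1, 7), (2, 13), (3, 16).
a = 8/5, b = 51/10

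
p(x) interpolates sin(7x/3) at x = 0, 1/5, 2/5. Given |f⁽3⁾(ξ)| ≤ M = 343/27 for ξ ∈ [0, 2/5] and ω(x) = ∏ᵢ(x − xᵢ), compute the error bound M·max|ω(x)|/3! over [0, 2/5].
343*sqrt(3)/91125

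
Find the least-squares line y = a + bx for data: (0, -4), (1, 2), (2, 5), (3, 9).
a = -33/10, b = 21/5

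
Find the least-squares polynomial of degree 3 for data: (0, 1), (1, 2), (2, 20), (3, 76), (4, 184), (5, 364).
137/126 + (-2105/756)x + (25/63)x² + (317/108)x³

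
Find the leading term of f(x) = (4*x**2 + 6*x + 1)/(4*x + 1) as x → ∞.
x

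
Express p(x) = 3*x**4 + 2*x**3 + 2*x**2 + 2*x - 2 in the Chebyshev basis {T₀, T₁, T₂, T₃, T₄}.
(1/8)T₀ + (7/2)T₁ + (5/2)T₂ + (1/2)T₃ + (3/8)T₄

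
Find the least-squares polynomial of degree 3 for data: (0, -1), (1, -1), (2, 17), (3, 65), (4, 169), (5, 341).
-10/9 + (-59/54)x + (-23/18)x² + (82/27)x³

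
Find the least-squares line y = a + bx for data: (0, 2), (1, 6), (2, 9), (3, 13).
a = 21/10, b = 18/5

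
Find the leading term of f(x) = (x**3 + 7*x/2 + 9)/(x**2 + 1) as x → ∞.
x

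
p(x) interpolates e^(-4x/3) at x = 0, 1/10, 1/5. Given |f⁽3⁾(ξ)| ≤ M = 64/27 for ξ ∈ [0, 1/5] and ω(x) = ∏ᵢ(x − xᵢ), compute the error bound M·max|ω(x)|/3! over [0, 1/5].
8*sqrt(3)/91125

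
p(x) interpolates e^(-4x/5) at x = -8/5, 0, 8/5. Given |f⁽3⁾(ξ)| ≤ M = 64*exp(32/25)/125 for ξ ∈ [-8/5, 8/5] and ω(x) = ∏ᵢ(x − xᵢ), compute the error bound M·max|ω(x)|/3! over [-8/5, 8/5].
32768*sqrt(3)*exp(32/25)/421875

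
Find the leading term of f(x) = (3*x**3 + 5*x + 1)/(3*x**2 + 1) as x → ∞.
x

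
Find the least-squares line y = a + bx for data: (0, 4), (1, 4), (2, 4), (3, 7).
a = 17/5, b = 9/10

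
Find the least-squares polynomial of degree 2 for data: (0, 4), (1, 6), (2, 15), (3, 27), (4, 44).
26/7 + (47/70)x + (33/14)x²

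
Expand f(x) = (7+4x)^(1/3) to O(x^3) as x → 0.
7**(1/3) + 4*7**(1/3)*x/21 - 16*7**(1/3)*x**2/441 + O(x**3)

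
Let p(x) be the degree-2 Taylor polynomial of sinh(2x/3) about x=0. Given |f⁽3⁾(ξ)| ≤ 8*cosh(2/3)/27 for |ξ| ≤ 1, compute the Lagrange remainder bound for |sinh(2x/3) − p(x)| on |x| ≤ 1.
4*cosh(2/3)/81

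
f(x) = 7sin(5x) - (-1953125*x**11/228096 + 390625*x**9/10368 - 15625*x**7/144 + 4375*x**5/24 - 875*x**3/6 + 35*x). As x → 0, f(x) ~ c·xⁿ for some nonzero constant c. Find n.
13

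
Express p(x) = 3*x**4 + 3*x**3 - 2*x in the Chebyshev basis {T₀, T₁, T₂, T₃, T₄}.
(9/8)T₀ + (1/4)T₁ + (3/2)T₂ + (3/4)T₃ + (3/8)T₄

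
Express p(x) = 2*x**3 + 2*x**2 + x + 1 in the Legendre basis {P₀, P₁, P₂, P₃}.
(5/3)P₀ + (11/5)P₁ + (4/3)P₂ + (4/5)P₃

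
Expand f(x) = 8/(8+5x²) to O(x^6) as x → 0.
1 - 5*x**2/8 + 25*x**4/64 + O(x**6)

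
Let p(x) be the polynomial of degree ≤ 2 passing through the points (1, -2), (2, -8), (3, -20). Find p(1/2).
-5/4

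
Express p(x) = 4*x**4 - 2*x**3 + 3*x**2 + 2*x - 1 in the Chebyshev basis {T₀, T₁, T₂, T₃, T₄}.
(2)T₀ + (1/2)T₁ + (7/2)T₂ + (-1/2)T₃ + (1/2)T₄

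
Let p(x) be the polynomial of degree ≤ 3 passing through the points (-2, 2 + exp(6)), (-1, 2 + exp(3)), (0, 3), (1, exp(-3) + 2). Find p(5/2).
((-35*exp(6) - 157 + 135*exp(3))*exp(3) + 105)*exp(-3)/16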